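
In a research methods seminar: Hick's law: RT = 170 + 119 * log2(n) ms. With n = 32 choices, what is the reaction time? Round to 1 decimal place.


RT = 170 + 119 * log2(32)
log2(32) = 5.0
RT = 170 + 119 * 5.0
= 170 + 595.0
= 765.0 ms


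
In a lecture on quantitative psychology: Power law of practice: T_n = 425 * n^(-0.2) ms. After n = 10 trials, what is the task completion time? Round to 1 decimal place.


T_n = 425 * 10^(-0.2)
10^(-0.2) = 0.630957
T_n = 425 * 0.630957
= 268.2 ms


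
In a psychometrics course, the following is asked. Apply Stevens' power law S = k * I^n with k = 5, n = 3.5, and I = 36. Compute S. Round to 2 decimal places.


S = 5 * 36^3.5
36^3.5 = 279936.0
S = 5 * 279936.0
= 1399680.00


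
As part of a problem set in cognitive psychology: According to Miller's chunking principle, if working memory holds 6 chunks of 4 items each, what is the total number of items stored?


Total items = chunks * items_per_chunk
= 6 * 4
= 24


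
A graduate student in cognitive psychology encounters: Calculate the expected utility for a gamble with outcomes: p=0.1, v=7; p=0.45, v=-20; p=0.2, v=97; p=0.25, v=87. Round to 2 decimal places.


EU = sum(p_i * v_i)
0.1 * 7 = 0.7
0.45 * -20 = -9.0
0.2 * 97 = 19.4
0.25 * 87 = 21.75
EU = 0.7 + -9.0 + 19.4 + 21.75
= 32.85


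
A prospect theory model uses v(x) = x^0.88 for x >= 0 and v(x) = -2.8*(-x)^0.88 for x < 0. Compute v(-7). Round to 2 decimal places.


Since x = -7 < 0, use v(x) = -lambda*(-x)^alpha
(-x) = 7
7^0.88 = 5.5423
v(-7) = -2.8 * 5.5423
= -15.52


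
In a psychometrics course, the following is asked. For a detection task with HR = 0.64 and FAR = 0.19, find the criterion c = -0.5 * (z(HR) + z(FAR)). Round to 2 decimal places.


c = -0.5 * (z(HR) + z(FAR))
z(0.64) = 0.3585
z(0.19) = -0.8779
c = -0.5 * (0.3585 + -0.8779)
= -0.5 * -0.5194
= 0.26


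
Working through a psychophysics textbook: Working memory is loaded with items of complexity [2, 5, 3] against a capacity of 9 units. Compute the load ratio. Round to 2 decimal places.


Total complexity = 2 + 5 + 3 = 10
Load = total / capacity = 10 / 9
= 1.11


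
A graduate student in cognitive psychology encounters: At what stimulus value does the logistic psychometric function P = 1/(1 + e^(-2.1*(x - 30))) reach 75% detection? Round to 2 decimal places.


At P = 0.75: 0.75 = 1/(1 + e^(-k*(x-x0)))
Solving: e^(-k*(x-x0)) = 1/3
x = x0 + ln(3)/k
ln(3) = 1.0986
x = 30 + 1.0986/2.1
= 30 + 0.5231
= 30.52


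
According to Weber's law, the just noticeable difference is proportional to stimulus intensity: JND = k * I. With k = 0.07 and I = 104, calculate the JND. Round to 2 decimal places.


JND = k * I
JND = 0.07 * 104
= 7.28


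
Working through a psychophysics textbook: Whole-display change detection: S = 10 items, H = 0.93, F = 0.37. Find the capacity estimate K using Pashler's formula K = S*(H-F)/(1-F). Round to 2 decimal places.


K = S * (H - F) / (1 - F)
H - F = 0.56
1 - F = 0.63
K = 10 * 0.56 / 0.63
= 8.89


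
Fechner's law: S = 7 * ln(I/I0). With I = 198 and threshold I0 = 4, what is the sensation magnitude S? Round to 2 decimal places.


S = 7 * ln(198/4)
I/I0 = 49.5
ln(49.5) = 3.902
S = 7 * 3.902
= 27.31


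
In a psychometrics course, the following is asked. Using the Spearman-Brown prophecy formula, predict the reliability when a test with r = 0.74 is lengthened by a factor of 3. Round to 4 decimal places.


r_new = n*r / (1 + (n-1)*r)
Numerator = 3 * 0.74 = 2.22
Denominator = 1 + 2 * 0.74 = 2.48
r_new = 2.22 / 2.48
= 0.8952


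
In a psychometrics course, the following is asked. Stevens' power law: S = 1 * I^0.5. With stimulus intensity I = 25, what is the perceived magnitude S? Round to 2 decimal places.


S = 1 * 25^0.5
25^0.5 = 5.0
S = 1 * 5.0
= 5.00


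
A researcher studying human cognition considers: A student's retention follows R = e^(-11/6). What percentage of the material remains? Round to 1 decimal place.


R = e^(-t/S)
-t/S = -11/6 = -1.833333
R = e^(-1.833333) = 0.15988
Percentage = 0.15988 * 100
= 16.0


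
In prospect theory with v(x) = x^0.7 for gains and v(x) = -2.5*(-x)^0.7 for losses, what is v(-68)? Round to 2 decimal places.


Since x = -68 < 0, use v(x) = -lambda*(-x)^alpha
(-x) = 68
68^0.7 = 19.1759
v(-68) = -2.5 * 19.1759
= -47.94


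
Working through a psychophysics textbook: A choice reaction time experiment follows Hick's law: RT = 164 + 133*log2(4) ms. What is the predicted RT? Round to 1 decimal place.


RT = 164 + 133 * log2(4)
log2(4) = 2.0
RT = 164 + 133 * 2.0
= 164 + 266.0
= 430.0 ms


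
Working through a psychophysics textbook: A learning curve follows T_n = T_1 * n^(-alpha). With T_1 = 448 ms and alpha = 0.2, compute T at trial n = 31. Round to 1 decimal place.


T_n = 448 * 31^(-0.2)
31^(-0.2) = 0.503185
T_n = 448 * 0.503185
= 225.4 ms


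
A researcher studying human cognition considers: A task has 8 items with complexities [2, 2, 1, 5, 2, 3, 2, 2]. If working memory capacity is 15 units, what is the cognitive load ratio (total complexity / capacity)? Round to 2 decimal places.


Total complexity = 2 + 2 + 1 + 5 + 2 + 3 + 2 + 2 = 19
Load = total / capacity = 19 / 15
= 1.27


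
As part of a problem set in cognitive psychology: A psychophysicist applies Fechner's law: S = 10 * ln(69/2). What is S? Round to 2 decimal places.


S = 10 * ln(69/2)
I/I0 = 34.5
ln(34.5) = 3.541
S = 10 * 3.541
= 35.41


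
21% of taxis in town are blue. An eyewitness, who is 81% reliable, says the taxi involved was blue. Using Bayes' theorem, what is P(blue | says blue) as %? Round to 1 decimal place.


P(blue | says blue) = P(says blue | blue)*P(blue) / [P(says blue | blue)*P(blue) + P(says blue | not blue)*P(not blue)]
Numerator = 0.81 * 0.21 = 0.1701
False identification = 0.19 * 0.79 = 0.1501
P = 0.1701 / (0.1701 + 0.1501)
= 0.1701 / 0.3202
As percentage = 53.1


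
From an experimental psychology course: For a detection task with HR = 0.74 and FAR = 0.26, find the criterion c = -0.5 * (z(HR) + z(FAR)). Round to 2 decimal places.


c = -0.5 * (z(HR) + z(FAR))
z(0.74) = 0.6433
z(0.26) = -0.6433
c = -0.5 * (0.6433 + -0.6433)
= -0.5 * 0.0
= 0.00


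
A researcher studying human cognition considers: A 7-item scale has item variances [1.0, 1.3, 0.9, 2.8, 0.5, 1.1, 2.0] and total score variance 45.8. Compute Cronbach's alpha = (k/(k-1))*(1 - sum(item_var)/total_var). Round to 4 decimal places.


alpha = (k/(k-1)) * (1 - sum(s_i^2)/s_total^2)
sum(item variances) = 9.6
k/(k-1) = 7/6 = 1.166667
1 - 9.6/45.8 = 1 - 0.209607 = 0.790393
alpha = 1.166667 * 0.790393
= 0.9221


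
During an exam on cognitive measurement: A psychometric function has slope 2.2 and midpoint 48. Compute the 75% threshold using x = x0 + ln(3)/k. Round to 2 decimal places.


At P = 0.75: 0.75 = 1/(1 + e^(-k*(x-x0)))
Solving: e^(-k*(x-x0)) = 1/3
x = x0 + ln(3)/k
ln(3) = 1.0986
x = 48 + 1.0986/2.2
= 48 + 0.4994
= 48.50


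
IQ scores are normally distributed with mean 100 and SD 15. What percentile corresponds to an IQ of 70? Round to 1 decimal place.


z = (IQ - mean) / SD
z = (70 - 100) / 15 = -2.0
Percentile = Phi(-2.0) * 100
Phi(-2.0) = 0.02275
= 2.3


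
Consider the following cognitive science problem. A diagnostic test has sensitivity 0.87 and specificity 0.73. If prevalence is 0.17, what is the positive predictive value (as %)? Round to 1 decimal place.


PPV = (sens * prev) / (sens * prev + (1-spec) * (1-prev))
Numerator = 0.87 * 0.17 = 0.1479
P(positive and no disease) = (1 - spec) * (1 - prev) = (1 - 0.73) * (1 - 0.17) = 0.2241
Denominator = 0.1479 + 0.2241 = 0.372
PPV = 0.1479 / 0.372 = 0.397581
As percentage = 39.8


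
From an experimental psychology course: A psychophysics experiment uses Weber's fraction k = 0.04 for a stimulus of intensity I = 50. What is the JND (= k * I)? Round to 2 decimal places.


JND = k * I
JND = 0.04 * 50
= 2.00


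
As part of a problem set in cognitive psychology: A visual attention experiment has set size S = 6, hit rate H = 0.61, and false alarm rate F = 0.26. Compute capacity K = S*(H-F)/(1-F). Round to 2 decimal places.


K = S * (H - F) / (1 - F)
H - F = 0.35
1 - F = 0.74
K = 6 * 0.35 / 0.74
= 2.84


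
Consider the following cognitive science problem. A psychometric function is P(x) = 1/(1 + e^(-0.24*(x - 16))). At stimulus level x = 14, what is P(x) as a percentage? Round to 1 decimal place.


P(x) = 1/(1 + e^(-0.24*(14 - 16)))
Exponent = -0.24 * -2 = 0.48
e^(0.48) = 1.616074
P = 1/(1 + 1.616074) = 0.382252
Percentage = 38.2


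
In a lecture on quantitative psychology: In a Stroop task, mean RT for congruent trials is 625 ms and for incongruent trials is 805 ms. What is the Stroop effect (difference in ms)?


Stroop effect = RT(incongruent) - RT(congruent)
= 805 - 625
= 180 ms


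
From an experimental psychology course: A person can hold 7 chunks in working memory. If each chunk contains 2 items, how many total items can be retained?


Total items = chunks * items_per_chunk
= 7 * 2
= 14


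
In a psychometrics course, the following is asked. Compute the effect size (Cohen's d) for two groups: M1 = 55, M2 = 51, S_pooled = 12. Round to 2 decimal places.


Cohen's d = (M1 - M2) / S_pooled
= (55 - 51) / 12
= 4 / 12
= 0.33


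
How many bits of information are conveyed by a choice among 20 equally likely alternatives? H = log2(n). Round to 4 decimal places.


H = log2(n)
H = log2(20)
= 4.3219


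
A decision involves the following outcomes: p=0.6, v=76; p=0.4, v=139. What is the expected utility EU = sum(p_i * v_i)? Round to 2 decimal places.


EU = sum(p_i * v_i)
0.6 * 76 = 45.6
0.4 * 139 = 55.6
EU = 45.6 + 55.6
= 101.20


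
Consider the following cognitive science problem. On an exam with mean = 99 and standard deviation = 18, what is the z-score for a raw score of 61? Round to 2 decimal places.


z = (X - mu) / sigma
= (61 - 99) / 18
= -38 / 18
= -2.11


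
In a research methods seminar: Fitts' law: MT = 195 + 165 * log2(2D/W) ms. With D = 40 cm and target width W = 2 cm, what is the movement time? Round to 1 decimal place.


MT = 195 + 165 * log2(2*40/2)
2D/W = 40.0
log2(40.0) = 5.3219
MT = 195 + 165 * 5.3219
= 1073.1 ms


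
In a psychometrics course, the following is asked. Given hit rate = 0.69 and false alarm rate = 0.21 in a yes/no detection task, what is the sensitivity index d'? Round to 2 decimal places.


d' = z(HR) - z(FAR)
z(0.69) = 0.4959
z(0.21) = -0.8064
d' = 0.4959 - -0.8064
= 1.30


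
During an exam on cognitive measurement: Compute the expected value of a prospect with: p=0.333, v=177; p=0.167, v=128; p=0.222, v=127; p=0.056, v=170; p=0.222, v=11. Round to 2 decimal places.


EU = sum(p_i * v_i)
0.333 * 177 = 58.941
0.167 * 128 = 21.376
0.222 * 127 = 28.194
0.056 * 170 = 9.52
0.222 * 11 = 2.442
EU = 58.941 + 21.376 + 28.194 + 9.52 + 2.442
= 120.47


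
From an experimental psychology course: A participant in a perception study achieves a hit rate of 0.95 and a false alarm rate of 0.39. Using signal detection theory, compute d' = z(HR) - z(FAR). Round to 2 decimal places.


d' = z(HR) - z(FAR)
z(0.95) = 1.6449
z(0.39) = -0.2793
d' = 1.6449 - -0.2793
= 1.92


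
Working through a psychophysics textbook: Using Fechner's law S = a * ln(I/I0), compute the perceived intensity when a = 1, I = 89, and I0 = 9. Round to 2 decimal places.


S = 1 * ln(89/9)
I/I0 = 9.888889
ln(9.888889) = 2.2914
S = 1 * 2.2914
= 2.29


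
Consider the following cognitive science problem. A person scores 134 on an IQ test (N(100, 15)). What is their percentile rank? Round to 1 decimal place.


z = (IQ - mean) / SD
z = (134 - 100) / 15 = 2.2667
Percentile = Phi(2.2667) * 100
Phi(2.2667) = 0.988296
= 98.8


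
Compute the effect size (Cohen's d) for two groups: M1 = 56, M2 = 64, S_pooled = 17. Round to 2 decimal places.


Cohen's d = (M1 - M2) / S_pooled
= (56 - 64) / 17
= -8 / 17
= -0.47


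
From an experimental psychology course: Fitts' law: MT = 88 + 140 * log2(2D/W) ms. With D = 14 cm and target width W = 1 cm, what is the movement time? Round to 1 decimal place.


MT = 88 + 140 * log2(2*14/1)
2D/W = 28.0
log2(28.0) = 4.8074
MT = 88 + 140 * 4.8074
= 761.0 ms


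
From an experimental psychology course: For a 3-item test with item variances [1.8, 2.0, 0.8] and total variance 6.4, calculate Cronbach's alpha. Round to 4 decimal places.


alpha = (k/(k-1)) * (1 - sum(s_i^2)/s_total^2)
sum(item variances) = 4.6
k/(k-1) = 3/2 = 1.5
1 - 4.6/6.4 = 1 - 0.71875 = 0.28125
alpha = 1.5 * 0.28125
= 0.4219


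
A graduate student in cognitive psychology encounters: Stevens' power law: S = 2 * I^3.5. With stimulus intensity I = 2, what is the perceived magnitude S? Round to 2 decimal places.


S = 2 * 2^3.5
2^3.5 = 11.3137
S = 2 * 11.3137
= 22.63


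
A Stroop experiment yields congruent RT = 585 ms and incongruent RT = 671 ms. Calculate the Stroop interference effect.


Stroop effect = RT(incongruent) - RT(congruent)
= 671 - 585
= 86 ms


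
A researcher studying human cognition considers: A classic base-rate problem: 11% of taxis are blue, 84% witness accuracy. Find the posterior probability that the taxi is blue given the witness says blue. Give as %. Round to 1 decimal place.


P(blue | says blue) = P(says blue | blue)*P(blue) / [P(says blue | blue)*P(blue) + P(says blue | not blue)*P(not blue)]
Numerator = 0.84 * 0.11 = 0.0924
False identification = 0.16 * 0.89 = 0.1424
P = 0.0924 / (0.0924 + 0.1424)
= 0.0924 / 0.2348
As percentage = 39.4


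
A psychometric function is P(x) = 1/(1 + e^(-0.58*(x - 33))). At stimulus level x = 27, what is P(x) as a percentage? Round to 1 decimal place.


P(x) = 1/(1 + e^(-0.58*(27 - 33)))
Exponent = -0.58 * -6 = 3.48
e^(3.48) = 32.459722
P = 1/(1 + 32.459722) = 0.029887
Percentage = 3.0


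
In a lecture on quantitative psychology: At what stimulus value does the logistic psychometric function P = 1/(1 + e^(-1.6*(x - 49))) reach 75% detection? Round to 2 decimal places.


At P = 0.75: 0.75 = 1/(1 + e^(-k*(x-x0)))
Solving: e^(-k*(x-x0)) = 1/3
x = x0 + ln(3)/k
ln(3) = 1.0986
x = 49 + 1.0986/1.6
= 49 + 0.6866
= 49.69


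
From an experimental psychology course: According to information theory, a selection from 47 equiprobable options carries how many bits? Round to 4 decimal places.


H = log2(n)
H = log2(47)
= 5.5546


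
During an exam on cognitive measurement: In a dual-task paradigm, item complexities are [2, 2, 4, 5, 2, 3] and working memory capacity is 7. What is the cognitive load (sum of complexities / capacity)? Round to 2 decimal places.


Total complexity = 2 + 2 + 4 + 5 + 2 + 3 = 18
Load = total / capacity = 18 / 7
= 2.57


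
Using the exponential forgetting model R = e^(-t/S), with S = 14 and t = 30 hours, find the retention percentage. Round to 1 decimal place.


R = e^(-t/S)
-t/S = -30/14 = -2.142857
R = e^(-2.142857) = 0.117319
Percentage = 0.117319 * 100
= 11.7


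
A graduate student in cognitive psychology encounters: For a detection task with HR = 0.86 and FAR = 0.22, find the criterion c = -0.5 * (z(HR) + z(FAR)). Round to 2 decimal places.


c = -0.5 * (z(HR) + z(FAR))
z(0.86) = 1.0803
z(0.22) = -0.7722
c = -0.5 * (1.0803 + -0.7722)
= -0.5 * 0.3081
= -0.15


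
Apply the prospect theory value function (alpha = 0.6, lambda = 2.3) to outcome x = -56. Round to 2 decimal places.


Since x = -56 < 0, use v(x) = -lambda*(-x)^alpha
(-x) = 56
56^0.6 = 11.1921
v(-56) = -2.3 * 11.1921
= -25.74


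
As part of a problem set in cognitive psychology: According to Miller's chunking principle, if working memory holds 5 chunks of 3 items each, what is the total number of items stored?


Total items = chunks * items_per_chunk
= 5 * 3
= 15


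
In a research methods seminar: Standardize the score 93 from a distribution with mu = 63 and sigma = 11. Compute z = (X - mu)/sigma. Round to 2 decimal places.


z = (X - mu) / sigma
= (93 - 63) / 11
= 30 / 11
= 2.73


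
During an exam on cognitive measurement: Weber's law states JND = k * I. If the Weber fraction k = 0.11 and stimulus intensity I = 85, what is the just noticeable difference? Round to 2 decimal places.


JND = k * I
JND = 0.11 * 85
= 9.35


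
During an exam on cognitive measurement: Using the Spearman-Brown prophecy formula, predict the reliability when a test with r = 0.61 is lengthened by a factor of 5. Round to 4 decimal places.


r_new = n*r / (1 + (n-1)*r)
Numerator = 5 * 0.61 = 3.05
Denominator = 1 + 4 * 0.61 = 3.44
r_new = 3.05 / 3.44
= 0.8866


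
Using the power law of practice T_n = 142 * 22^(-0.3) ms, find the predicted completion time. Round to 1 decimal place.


T_n = 142 * 22^(-0.3)
22^(-0.3) = 0.395615
T_n = 142 * 0.395615
= 56.2 ms


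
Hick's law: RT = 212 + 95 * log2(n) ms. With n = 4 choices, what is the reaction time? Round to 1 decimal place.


RT = 212 + 95 * log2(4)
log2(4) = 2.0
RT = 212 + 95 * 2.0
= 212 + 190.0
= 402.0 ms


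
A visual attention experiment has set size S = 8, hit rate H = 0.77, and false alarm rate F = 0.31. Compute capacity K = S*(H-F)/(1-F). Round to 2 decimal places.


K = S * (H - F) / (1 - F)
H - F = 0.46
1 - F = 0.69
K = 8 * 0.46 / 0.69
= 5.33


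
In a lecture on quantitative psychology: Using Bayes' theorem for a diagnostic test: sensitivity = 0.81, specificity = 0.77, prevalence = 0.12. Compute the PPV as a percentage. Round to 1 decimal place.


PPV = (sens * prev) / (sens * prev + (1-spec) * (1-prev))
Numerator = 0.81 * 0.12 = 0.0972
P(positive and no disease) = (1 - spec) * (1 - prev) = (1 - 0.77) * (1 - 0.12) = 0.2024
Denominator = 0.0972 + 0.2024 = 0.2996
PPV = 0.0972 / 0.2996 = 0.324433
As percentage = 32.4


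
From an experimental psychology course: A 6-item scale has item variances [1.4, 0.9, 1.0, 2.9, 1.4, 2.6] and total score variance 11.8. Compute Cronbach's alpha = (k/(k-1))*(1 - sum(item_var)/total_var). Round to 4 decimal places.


alpha = (k/(k-1)) * (1 - sum(s_i^2)/s_total^2)
sum(item variances) = 10.2
k/(k-1) = 6/5 = 1.2
1 - 10.2/11.8 = 1 - 0.864407 = 0.135593
alpha = 1.2 * 0.135593
= 0.1627


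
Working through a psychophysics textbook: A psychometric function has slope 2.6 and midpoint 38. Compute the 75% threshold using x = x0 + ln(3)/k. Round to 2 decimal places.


At P = 0.75: 0.75 = 1/(1 + e^(-k*(x-x0)))
Solving: e^(-k*(x-x0)) = 1/3
x = x0 + ln(3)/k
ln(3) = 1.0986
x = 38 + 1.0986/2.6
= 38 + 0.4225
= 38.42


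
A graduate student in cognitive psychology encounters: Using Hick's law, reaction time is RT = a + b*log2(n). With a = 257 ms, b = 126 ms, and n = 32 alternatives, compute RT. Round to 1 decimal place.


RT = 257 + 126 * log2(32)
log2(32) = 5.0
RT = 257 + 126 * 5.0
= 257 + 630.0
= 887.0 ms


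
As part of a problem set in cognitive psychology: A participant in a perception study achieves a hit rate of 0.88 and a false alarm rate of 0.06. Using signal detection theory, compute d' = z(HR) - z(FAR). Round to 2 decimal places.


d' = z(HR) - z(FAR)
z(0.88) = 1.175
z(0.06) = -1.5548
d' = 1.175 - -1.5548
= 2.73


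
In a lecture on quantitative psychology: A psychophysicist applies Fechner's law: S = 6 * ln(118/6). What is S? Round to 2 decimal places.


S = 6 * ln(118/6)
I/I0 = 19.666667
ln(19.666667) = 2.9789
S = 6 * 2.9789
= 17.87


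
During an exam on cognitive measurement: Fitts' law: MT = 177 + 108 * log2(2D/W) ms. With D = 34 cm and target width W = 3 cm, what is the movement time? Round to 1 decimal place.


MT = 177 + 108 * log2(2*34/3)
2D/W = 22.666667
log2(22.666667) = 4.5025
MT = 177 + 108 * 4.5025
= 663.3 ms


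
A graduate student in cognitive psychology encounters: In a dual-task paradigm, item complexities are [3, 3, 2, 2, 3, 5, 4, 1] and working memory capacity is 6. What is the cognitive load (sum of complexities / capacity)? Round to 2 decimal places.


Total complexity = 3 + 3 + 2 + 2 + 3 + 5 + 4 + 1 = 23
Load = total / capacity = 23 / 6
= 3.83


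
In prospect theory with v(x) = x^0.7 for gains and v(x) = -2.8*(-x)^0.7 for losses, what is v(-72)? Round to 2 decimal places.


Since x = -72 < 0, use v(x) = -lambda*(-x)^alpha
(-x) = 72
72^0.7 = 19.9587
v(-72) = -2.8 * 19.9587
= -55.88


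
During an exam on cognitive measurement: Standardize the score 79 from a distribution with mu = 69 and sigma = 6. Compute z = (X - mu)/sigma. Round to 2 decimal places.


z = (X - mu) / sigma
= (79 - 69) / 6
= 10 / 6
= 1.67


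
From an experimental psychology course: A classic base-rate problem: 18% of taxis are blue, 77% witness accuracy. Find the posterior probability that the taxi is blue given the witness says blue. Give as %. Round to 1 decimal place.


P(blue | says blue) = P(says blue | blue)*P(blue) / [P(says blue | blue)*P(blue) + P(says blue | not blue)*P(not blue)]
Numerator = 0.77 * 0.18 = 0.1386
False identification = 0.23 * 0.82 = 0.1886
P = 0.1386 / (0.1386 + 0.1886)
= 0.1386 / 0.3272
As percentage = 42.4


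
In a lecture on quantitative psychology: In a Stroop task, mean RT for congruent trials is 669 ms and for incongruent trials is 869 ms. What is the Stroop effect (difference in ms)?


Stroop effect = RT(incongruent) - RT(congruent)
= 869 - 669
= 200 ms


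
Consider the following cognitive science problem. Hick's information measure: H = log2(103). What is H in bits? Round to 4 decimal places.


H = log2(n)
H = log2(103)
= 6.6865


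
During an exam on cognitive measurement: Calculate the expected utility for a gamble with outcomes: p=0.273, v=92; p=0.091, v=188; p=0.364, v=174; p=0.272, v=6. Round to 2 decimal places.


EU = sum(p_i * v_i)
0.273 * 92 = 25.116
0.091 * 188 = 17.108
0.364 * 174 = 63.336
0.272 * 6 = 1.632
EU = 25.116 + 17.108 + 63.336 + 1.632
= 107.19


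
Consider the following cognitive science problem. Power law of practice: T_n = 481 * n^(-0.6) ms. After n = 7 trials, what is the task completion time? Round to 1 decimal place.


T_n = 481 * 7^(-0.6)
7^(-0.6) = 0.311129
T_n = 481 * 0.311129
= 149.7 ms


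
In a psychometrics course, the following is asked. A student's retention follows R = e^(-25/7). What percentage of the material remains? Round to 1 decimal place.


R = e^(-t/S)
-t/S = -25/7 = -3.571429
R = e^(-3.571429) = 0.028116
Percentage = 0.028116 * 100
= 2.8


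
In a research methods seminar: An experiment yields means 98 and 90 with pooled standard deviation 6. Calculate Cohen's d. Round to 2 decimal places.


Cohen's d = (M1 - M2) / S_pooled
= (98 - 90) / 6
= 8 / 6
= 1.33


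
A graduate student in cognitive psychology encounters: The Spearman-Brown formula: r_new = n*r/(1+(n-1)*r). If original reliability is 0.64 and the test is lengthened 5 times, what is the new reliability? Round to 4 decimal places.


r_new = n*r / (1 + (n-1)*r)
Numerator = 5 * 0.64 = 3.2
Denominator = 1 + 4 * 0.64 = 3.56
r_new = 3.2 / 3.56
= 0.8989


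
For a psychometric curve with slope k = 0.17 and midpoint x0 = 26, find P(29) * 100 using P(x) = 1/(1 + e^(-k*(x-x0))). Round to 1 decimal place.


P(x) = 1/(1 + e^(-0.17*(29 - 26)))
Exponent = -0.17 * 3 = -0.51
e^(-0.51) = 0.600496
P = 1/(1 + 0.600496) = 0.624806
Percentage = 62.5


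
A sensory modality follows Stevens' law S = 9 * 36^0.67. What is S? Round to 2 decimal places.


S = 9 * 36^0.67
36^0.67 = 11.0337
S = 9 * 11.0337
= 99.30


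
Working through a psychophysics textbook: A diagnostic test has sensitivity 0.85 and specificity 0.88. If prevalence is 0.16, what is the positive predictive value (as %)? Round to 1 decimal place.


PPV = (sens * prev) / (sens * prev + (1-spec) * (1-prev))
Numerator = 0.85 * 0.16 = 0.136
P(positive and no disease) = (1 - spec) * (1 - prev) = (1 - 0.88) * (1 - 0.16) = 0.1008
Denominator = 0.136 + 0.1008 = 0.2368
PPV = 0.136 / 0.2368 = 0.574324
As percentage = 57.4


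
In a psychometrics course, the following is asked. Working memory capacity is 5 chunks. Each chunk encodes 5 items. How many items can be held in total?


Total items = chunks * items_per_chunk
= 5 * 5
= 25


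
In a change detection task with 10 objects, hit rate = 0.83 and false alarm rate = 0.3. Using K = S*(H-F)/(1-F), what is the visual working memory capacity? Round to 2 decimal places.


K = S * (H - F) / (1 - F)
H - F = 0.53
1 - F = 0.7
K = 10 * 0.53 / 0.7
= 7.57


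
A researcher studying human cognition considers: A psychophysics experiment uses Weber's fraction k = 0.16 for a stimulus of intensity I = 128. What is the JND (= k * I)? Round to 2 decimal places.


JND = k * I
JND = 0.16 * 128
= 20.48


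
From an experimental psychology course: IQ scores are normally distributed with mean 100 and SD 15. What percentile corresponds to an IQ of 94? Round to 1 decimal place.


z = (IQ - mean) / SD
z = (94 - 100) / 15 = -0.4
Percentile = Phi(-0.4) * 100
Phi(-0.4) = 0.344578
= 34.5


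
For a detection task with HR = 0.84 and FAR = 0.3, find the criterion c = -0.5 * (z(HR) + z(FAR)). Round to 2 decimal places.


c = -0.5 * (z(HR) + z(FAR))
z(0.84) = 0.9945
z(0.3) = -0.5244
c = -0.5 * (0.9945 + -0.5244)
= -0.5 * 0.4701
= -0.24


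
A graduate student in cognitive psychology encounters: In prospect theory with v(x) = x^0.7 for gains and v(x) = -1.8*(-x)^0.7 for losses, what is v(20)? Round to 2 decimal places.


Since x = 20 >= 0, use v(x) = x^0.7
20^0.7 = 8.1418
v(20) = 8.14


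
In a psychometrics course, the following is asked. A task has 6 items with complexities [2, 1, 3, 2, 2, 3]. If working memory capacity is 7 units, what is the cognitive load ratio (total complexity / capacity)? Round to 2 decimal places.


Total complexity = 2 + 1 + 3 + 2 + 2 + 3 = 13
Load = total / capacity = 13 / 7
= 1.86


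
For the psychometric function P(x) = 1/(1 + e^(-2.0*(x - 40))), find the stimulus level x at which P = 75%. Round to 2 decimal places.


At P = 0.75: 0.75 = 1/(1 + e^(-k*(x-x0)))
Solving: e^(-k*(x-x0)) = 1/3
x = x0 + ln(3)/k
ln(3) = 1.0986
x = 40 + 1.0986/2.0
= 40 + 0.5493
= 40.55


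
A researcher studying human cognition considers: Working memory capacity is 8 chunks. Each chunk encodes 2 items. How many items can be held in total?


Total items = chunks * items_per_chunk
= 8 * 2
= 16


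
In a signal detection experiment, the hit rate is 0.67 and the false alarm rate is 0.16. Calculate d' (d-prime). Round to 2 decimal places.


d' = z(HR) - z(FAR)
z(0.67) = 0.4399
z(0.16) = -0.9945
d' = 0.4399 - -0.9945
= 1.43


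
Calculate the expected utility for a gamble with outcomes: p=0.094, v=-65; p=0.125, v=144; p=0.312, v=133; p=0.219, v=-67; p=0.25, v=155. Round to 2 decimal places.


EU = sum(p_i * v_i)
0.094 * -65 = -6.11
0.125 * 144 = 18.0
0.312 * 133 = 41.496
0.219 * -67 = -14.673
0.25 * 155 = 38.75
EU = -6.11 + 18.0 + 41.496 + -14.673 + 38.75
= 77.46


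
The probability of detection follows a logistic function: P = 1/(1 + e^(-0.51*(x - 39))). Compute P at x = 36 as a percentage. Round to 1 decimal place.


P(x) = 1/(1 + e^(-0.51*(36 - 39)))
Exponent = -0.51 * -3 = 1.53
e^(1.53) = 4.618177
P = 1/(1 + 4.618177) = 0.177994
Percentage = 17.8


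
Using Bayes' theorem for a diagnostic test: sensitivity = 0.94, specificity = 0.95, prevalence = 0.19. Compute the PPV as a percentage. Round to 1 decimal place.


PPV = (sens * prev) / (sens * prev + (1-spec) * (1-prev))
Numerator = 0.94 * 0.19 = 0.1786
P(positive and no disease) = (1 - spec) * (1 - prev) = (1 - 0.95) * (1 - 0.19) = 0.0405
Denominator = 0.1786 + 0.0405 = 0.2191
PPV = 0.1786 / 0.2191 = 0.815153
As percentage = 81.5


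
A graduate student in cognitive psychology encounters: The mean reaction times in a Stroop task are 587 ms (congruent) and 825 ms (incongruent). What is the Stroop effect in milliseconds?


Stroop effect = RT(incongruent) - RT(congruent)
= 825 - 587
= 238 ms


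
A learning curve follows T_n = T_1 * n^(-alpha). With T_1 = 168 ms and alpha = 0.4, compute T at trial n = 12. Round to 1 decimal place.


T_n = 168 * 12^(-0.4)
12^(-0.4) = 0.370107
T_n = 168 * 0.370107
= 62.2 ms


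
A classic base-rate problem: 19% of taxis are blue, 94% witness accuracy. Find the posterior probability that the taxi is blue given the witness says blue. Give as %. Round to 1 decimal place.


P(blue | says blue) = P(says blue | blue)*P(blue) / [P(says blue | blue)*P(blue) + P(says blue | not blue)*P(not blue)]
Numerator = 0.94 * 0.19 = 0.1786
False identification = 0.06 * 0.81 = 0.0486
P = 0.1786 / (0.1786 + 0.0486)
= 0.1786 / 0.2272
As percentage = 78.6


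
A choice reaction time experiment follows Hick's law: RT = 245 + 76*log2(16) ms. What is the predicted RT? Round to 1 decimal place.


RT = 245 + 76 * log2(16)
log2(16) = 4.0
RT = 245 + 76 * 4.0
= 245 + 304.0
= 549.0 ms


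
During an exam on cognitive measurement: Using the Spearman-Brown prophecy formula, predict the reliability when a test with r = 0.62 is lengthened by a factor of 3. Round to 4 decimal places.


r_new = n*r / (1 + (n-1)*r)
Numerator = 3 * 0.62 = 1.86
Denominator = 1 + 2 * 0.62 = 2.24
r_new = 1.86 / 2.24
= 0.8304


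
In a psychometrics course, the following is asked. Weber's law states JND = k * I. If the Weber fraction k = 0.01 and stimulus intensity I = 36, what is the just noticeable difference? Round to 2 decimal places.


JND = k * I
JND = 0.01 * 36
= 0.36


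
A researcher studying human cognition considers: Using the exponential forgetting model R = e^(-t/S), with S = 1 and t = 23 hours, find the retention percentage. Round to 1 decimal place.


R = e^(-t/S)
-t/S = -23/1 = -23.0
R = e^(-23.0) = 0.0
Percentage = 0.0 * 100
= 0.0


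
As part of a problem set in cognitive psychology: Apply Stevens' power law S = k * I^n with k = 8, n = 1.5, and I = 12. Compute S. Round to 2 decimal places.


S = 8 * 12^1.5
12^1.5 = 41.5692
S = 8 * 41.5692
= 332.55


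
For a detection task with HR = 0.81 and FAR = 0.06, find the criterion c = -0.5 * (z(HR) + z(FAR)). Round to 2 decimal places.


c = -0.5 * (z(HR) + z(FAR))
z(0.81) = 0.8779
z(0.06) = -1.5548
c = -0.5 * (0.8779 + -1.5548)
= -0.5 * -0.6769
= 0.34


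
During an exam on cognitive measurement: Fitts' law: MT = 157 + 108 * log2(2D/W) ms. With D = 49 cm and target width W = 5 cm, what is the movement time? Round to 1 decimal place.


MT = 157 + 108 * log2(2*49/5)
2D/W = 19.6
log2(19.6) = 4.2928
MT = 157 + 108 * 4.2928
= 620.6 ms


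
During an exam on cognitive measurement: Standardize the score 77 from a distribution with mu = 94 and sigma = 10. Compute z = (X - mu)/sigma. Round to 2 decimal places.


z = (X - mu) / sigma
= (77 - 94) / 10
= -17 / 10
= -1.70


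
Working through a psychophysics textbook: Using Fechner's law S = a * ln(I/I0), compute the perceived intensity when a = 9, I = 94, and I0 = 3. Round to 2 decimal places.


S = 9 * ln(94/3)
I/I0 = 31.333333
ln(31.333333) = 3.4447
S = 9 * 3.4447
= 31.00


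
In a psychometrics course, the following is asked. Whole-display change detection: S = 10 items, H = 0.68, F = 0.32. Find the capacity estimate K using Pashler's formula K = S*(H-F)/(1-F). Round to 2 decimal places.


K = S * (H - F) / (1 - F)
H - F = 0.36
1 - F = 0.68
K = 10 * 0.36 / 0.68
= 5.29


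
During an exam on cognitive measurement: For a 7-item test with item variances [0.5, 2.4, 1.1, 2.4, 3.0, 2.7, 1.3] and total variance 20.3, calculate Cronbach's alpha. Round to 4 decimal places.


alpha = (k/(k-1)) * (1 - sum(s_i^2)/s_total^2)
sum(item variances) = 13.4
k/(k-1) = 7/6 = 1.166667
1 - 13.4/20.3 = 1 - 0.660099 = 0.339901
alpha = 1.166667 * 0.339901
= 0.3966


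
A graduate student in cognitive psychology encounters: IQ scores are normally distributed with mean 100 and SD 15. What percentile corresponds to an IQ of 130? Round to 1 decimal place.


z = (IQ - mean) / SD
z = (130 - 100) / 15 = 2.0
Percentile = Phi(2.0) * 100
Phi(2.0) = 0.97725
= 97.7


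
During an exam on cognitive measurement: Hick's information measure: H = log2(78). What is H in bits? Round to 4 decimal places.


H = log2(n)
H = log2(78)
= 6.2854


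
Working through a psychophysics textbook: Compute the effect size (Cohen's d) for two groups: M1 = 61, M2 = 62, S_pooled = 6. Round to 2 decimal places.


Cohen's d = (M1 - M2) / S_pooled
= (61 - 62) / 6
= -1 / 6
= -0.17


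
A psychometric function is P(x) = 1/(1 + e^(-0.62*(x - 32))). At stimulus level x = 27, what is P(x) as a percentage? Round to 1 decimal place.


P(x) = 1/(1 + e^(-0.62*(27 - 32)))
Exponent = -0.62 * -5 = 3.1
e^(3.1) = 22.197951
P = 1/(1 + 22.197951) = 0.043107
Percentage = 4.3


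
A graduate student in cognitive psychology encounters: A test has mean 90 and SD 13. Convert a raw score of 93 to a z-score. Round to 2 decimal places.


z = (X - mu) / sigma
= (93 - 90) / 13
= 3 / 13
= 0.23


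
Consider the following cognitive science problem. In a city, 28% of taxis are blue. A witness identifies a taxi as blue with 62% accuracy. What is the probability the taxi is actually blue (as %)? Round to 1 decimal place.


P(blue | says blue) = P(says blue | blue)*P(blue) / [P(says blue | blue)*P(blue) + P(says blue | not blue)*P(not blue)]
Numerator = 0.62 * 0.28 = 0.1736
False identification = 0.38 * 0.72 = 0.2736
P = 0.1736 / (0.1736 + 0.2736)
= 0.1736 / 0.4472
As percentage = 38.8


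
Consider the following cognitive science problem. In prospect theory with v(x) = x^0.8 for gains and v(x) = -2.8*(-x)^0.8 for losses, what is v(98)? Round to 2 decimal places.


Since x = 98 >= 0, use v(x) = x^0.8
98^0.8 = 39.1725
v(98) = 39.17


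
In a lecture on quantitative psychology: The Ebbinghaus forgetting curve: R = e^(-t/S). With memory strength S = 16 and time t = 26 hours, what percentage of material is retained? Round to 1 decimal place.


R = e^(-t/S)
-t/S = -26/16 = -1.625
R = e^(-1.625) = 0.196912
Percentage = 0.196912 * 100
= 19.7


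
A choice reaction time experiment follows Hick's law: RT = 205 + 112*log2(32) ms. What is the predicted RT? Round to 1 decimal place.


RT = 205 + 112 * log2(32)
log2(32) = 5.0
RT = 205 + 112 * 5.0
= 205 + 560.0
= 765.0 ms


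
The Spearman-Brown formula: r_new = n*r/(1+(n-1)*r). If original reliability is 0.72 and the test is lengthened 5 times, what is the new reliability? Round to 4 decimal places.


r_new = n*r / (1 + (n-1)*r)
Numerator = 5 * 0.72 = 3.6
Denominator = 1 + 4 * 0.72 = 3.88
r_new = 3.6 / 3.88
= 0.9278


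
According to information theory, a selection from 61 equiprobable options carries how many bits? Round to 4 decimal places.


H = log2(n)
H = log2(61)
= 5.9307


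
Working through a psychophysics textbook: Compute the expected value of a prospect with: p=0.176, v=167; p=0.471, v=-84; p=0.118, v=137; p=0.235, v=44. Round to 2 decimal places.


EU = sum(p_i * v_i)
0.176 * 167 = 29.392
0.471 * -84 = -39.564
0.118 * 137 = 16.166
0.235 * 44 = 10.34
EU = 29.392 + -39.564 + 16.166 + 10.34
= 16.33


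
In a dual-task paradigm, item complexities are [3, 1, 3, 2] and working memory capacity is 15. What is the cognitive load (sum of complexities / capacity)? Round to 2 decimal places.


Total complexity = 3 + 1 + 3 + 2 = 9
Load = total / capacity = 9 / 15
= 0.60


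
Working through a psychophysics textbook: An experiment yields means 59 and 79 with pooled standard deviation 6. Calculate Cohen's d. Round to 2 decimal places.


Cohen's d = (M1 - M2) / S_pooled
= (59 - 79) / 6
= -20 / 6
= -3.33


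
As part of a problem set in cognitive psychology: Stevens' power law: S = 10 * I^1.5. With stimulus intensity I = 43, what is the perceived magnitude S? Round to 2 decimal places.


S = 10 * 43^1.5
43^1.5 = 281.9699
S = 10 * 281.9699
= 2819.70


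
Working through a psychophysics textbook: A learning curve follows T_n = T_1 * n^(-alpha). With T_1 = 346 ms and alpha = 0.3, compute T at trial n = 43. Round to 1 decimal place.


T_n = 346 * 43^(-0.3)
43^(-0.3) = 0.323563
T_n = 346 * 0.323563
= 112.0 ms


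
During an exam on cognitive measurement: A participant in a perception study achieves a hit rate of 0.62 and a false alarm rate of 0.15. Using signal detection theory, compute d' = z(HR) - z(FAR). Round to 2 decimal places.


d' = z(HR) - z(FAR)
z(0.62) = 0.3055
z(0.15) = -1.0364
d' = 0.3055 - -1.0364
= 1.34


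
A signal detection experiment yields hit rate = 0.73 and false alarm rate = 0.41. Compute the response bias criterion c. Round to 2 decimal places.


c = -0.5 * (z(HR) + z(FAR))
z(0.73) = 0.6128
z(0.41) = -0.2275
c = -0.5 * (0.6128 + -0.2275)
= -0.5 * 0.3853
= -0.19


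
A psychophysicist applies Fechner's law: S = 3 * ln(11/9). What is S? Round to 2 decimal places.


S = 3 * ln(11/9)
I/I0 = 1.222222
ln(1.222222) = 0.2007
S = 3 * 0.2007
= 0.60


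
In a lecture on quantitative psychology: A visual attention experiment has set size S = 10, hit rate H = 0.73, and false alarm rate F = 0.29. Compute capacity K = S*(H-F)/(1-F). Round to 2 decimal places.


K = S * (H - F) / (1 - F)
H - F = 0.44
1 - F = 0.71
K = 10 * 0.44 / 0.71
= 6.20


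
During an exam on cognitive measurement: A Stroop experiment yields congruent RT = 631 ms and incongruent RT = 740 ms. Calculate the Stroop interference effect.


Stroop effect = RT(incongruent) - RT(congruent)
= 740 - 631
= 109 ms


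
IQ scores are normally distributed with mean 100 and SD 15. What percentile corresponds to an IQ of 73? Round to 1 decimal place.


z = (IQ - mean) / SD
z = (73 - 100) / 15 = -1.8
Percentile = Phi(-1.8) * 100
Phi(-1.8) = 0.03593
= 3.6


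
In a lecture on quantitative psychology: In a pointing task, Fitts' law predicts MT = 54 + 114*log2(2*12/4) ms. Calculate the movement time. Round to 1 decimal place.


MT = 54 + 114 * log2(2*12/4)
2D/W = 6.0
log2(6.0) = 2.585
MT = 54 + 114 * 2.585
= 348.7 ms


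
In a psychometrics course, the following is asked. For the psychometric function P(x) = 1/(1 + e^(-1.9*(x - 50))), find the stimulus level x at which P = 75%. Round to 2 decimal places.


At P = 0.75: 0.75 = 1/(1 + e^(-k*(x-x0)))
Solving: e^(-k*(x-x0)) = 1/3
x = x0 + ln(3)/k
ln(3) = 1.0986
x = 50 + 1.0986/1.9
= 50 + 0.5782
= 50.58


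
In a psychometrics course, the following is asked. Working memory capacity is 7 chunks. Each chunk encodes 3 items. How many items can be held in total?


Total items = chunks * items_per_chunk
= 7 * 3
= 21


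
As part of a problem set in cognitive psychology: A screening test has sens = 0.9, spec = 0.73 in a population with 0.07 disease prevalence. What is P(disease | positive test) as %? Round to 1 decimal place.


PPV = (sens * prev) / (sens * prev + (1-spec) * (1-prev))
Numerator = 0.9 * 0.07 = 0.063
P(positive and no disease) = (1 - spec) * (1 - prev) = (1 - 0.73) * (1 - 0.07) = 0.2511
Denominator = 0.063 + 0.2511 = 0.3141
PPV = 0.063 / 0.3141 = 0.200573
As percentage = 20.1


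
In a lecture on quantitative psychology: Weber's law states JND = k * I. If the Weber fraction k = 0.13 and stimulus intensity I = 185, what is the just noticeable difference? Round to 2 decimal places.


JND = k * I
JND = 0.13 * 185
= 24.05


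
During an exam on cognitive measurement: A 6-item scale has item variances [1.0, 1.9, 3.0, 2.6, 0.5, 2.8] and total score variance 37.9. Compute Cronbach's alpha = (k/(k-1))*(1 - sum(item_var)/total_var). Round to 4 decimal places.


alpha = (k/(k-1)) * (1 - sum(s_i^2)/s_total^2)
sum(item variances) = 11.8
k/(k-1) = 6/5 = 1.2
1 - 11.8/37.9 = 1 - 0.311346 = 0.688654
alpha = 1.2 * 0.688654
= 0.8264


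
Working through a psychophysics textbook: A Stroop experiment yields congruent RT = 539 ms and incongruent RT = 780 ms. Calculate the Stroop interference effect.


Stroop effect = RT(incongruent) - RT(congruent)
= 780 - 539
= 241 ms


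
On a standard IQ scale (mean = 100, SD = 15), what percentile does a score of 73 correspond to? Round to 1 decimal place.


z = (IQ - mean) / SD
z = (73 - 100) / 15 = -1.8
Percentile = Phi(-1.8) * 100
Phi(-1.8) = 0.03593
= 3.6
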